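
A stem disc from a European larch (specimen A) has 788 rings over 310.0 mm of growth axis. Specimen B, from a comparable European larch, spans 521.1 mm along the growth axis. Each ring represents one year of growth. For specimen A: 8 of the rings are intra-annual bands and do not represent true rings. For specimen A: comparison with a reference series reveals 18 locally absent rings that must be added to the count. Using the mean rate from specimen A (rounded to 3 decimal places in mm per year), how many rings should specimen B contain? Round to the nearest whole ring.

1343 rings

Specimen A: correcting the raw count gives 788 − 8 + 18 = 798 true rings.
A: 310.0 mm over 798 years gives 310.0 / 798 ≈ 0.388 mm per year.
For B, 521.1 / 0.388 = 1343.04 years ≈ 1343 rings.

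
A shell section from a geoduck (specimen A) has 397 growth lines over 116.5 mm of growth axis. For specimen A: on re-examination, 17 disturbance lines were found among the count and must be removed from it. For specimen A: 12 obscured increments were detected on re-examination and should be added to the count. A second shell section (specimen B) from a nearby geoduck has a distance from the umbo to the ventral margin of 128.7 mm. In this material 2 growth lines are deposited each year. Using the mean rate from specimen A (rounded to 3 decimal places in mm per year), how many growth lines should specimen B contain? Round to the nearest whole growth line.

433 growth lines

Specimen A: correcting the raw count gives 397 − 17 + 12 = 392 true growth lines.
Specimen A: dividing by 2 growth lines per year: 392 / 2 = 196 years.
A: 116.5 mm over 196 years gives 116.5 / 196 ≈ 0.594 mm per year.
Specimen B: 128.7 mm / 0.594 mm per year = 216.67 years; at 2 growth lines per year that is 216.67 × 2 ≈ 433 growth lines.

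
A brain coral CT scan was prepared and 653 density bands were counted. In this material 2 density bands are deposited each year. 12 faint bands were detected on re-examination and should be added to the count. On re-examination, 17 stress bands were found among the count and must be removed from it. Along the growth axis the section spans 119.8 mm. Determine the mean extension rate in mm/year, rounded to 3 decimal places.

0.370 mm/year

Adjusted count: 653 − 17 + 12 = 648 density bands.
648 density bands at 2 per year is 648 / 2 = 324 years.
Mean rate = 119.8 mm / 324 years ≈ 0.370 mm/year.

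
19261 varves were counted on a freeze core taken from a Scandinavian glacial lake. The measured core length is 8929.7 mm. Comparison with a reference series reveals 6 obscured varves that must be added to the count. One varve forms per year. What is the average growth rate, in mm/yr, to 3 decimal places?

True varve count = 19261 + 6 = 19267.
Extension rate ≈ 8929.7 / 19267 = 0.463 mm/yr.

0.463 mm/yr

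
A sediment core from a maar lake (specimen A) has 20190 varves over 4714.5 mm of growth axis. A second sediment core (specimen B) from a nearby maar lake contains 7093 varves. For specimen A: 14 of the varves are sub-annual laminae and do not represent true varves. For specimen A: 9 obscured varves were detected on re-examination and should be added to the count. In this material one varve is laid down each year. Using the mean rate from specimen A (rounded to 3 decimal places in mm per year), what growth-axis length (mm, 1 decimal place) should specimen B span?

1659.8 mm

Specimen A: adjusted count: 20190 − 14 + 9 = 20185 varves.
A: 4714.5 mm over 20185 years gives 4714.5 / 20185 ≈ 0.234 mm/year.
B's length ≈ 0.234 × 7093 = 1659.8 mm.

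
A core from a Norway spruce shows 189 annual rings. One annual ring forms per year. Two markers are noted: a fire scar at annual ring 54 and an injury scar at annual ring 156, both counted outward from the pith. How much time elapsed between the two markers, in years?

102 yr

The two markers are separated by 156 − 54 = 102 annual rings.
One annual ring per year makes the interval 102 years.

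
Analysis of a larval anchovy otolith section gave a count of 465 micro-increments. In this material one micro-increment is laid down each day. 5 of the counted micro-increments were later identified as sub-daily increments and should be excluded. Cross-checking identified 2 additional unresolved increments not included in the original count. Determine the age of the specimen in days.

462 days

Correcting the raw count gives 465 − 5 + 2 = 462 true micro-increments.
At one micro-increment per day, that is 462 days.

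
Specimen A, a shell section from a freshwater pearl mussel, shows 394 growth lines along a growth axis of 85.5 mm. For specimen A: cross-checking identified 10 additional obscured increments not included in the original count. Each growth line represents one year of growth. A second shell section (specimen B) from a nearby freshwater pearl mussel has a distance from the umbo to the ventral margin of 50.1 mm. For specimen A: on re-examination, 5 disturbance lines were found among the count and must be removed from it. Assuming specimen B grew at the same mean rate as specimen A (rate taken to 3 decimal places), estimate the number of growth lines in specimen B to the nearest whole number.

Specimen A: correcting the raw count gives 394 − 5 + 10 = 399 true growth lines.
A: Mean rate = 85.5 mm / 399 years ≈ 0.214 mm/yr.
For B, 50.1 / 0.214 = 234.11 years ≈ 234 growth lines.

234 growth lines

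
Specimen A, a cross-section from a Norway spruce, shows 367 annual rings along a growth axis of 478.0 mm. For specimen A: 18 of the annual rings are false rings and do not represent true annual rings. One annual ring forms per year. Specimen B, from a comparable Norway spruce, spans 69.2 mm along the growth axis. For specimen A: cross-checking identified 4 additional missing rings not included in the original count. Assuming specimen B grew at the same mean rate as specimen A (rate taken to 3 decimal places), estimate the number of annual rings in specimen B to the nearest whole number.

Specimen A: correcting the raw count gives 367 − 18 + 4 = 353 true annual rings.
A: Mean rate = 478.0 mm / 353 years ≈ 1.354 mm/yr.
Specimen B: 69.2 mm / 1.354 mm per year = 51.11 years ≈ 51 annual rings.

51 annual rings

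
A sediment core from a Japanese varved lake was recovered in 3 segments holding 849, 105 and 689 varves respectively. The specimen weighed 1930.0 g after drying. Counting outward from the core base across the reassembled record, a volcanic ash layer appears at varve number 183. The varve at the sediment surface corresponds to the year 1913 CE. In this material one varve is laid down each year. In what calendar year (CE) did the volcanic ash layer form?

Total varves = 849 + 105 + 689 = 1643.
Between varve 183 and the sediment surface there are 1643 − 183 = 1460 varves.
The varve at the sediment surface is 1913 CE, so the volcanic ash layer dates to 1913 − 1460 = 453 CE.

453 CE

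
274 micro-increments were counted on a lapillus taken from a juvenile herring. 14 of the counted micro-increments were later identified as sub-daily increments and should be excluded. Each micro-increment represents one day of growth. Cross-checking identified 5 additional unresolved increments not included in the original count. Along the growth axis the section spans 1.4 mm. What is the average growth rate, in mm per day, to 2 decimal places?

0.01 mm per day

Adjusted count: 274 − 14 + 5 = 265 micro-increments.
Extension rate ≈ 1.4 / 265 = 0.01 mm per day.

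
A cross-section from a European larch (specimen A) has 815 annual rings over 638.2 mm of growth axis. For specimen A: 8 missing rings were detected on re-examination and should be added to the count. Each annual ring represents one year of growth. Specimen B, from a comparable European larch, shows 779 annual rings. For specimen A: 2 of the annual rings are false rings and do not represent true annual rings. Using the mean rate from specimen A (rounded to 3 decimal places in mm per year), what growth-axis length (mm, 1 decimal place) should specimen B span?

605.3 mm

Specimen A: true annual ring count = 815 − 2 + 8 = 821.
A: 638.2 mm over 821 years gives 638.2 / 821 ≈ 0.777 mm/yr.
B's length ≈ 0.777 × 779 = 605.3 mm.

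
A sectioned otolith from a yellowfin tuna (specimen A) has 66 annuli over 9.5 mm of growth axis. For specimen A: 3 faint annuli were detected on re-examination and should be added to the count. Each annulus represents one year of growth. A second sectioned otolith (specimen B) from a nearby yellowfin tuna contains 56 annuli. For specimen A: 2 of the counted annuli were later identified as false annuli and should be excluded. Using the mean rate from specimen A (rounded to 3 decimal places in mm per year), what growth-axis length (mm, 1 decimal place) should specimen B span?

8.0 mm

Specimen A: correcting the raw count gives 66 − 2 + 3 = 67 true annuli.
A: Extension rate ≈ 9.5 / 67 = 0.142 mm/yr.
Length of B = 0.142 × 56 = 8.0 mm.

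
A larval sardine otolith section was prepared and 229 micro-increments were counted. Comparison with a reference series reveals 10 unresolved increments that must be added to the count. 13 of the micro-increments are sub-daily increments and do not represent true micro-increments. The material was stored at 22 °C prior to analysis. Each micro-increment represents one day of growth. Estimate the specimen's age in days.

Correcting the raw count gives 229 − 13 + 10 = 226 true micro-increments.
One micro-increment per day makes the duration 226 days.

226 days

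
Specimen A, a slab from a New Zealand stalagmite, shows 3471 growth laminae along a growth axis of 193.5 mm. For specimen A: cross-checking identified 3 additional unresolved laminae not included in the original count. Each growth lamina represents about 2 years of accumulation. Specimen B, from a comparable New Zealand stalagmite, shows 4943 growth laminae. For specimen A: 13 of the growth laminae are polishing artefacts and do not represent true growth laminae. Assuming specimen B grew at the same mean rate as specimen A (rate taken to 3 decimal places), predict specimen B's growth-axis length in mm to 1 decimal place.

Specimen A: true growth lamina count = 3471 − 13 + 3 = 3461.
Specimen A: at 2 years per growth lamina, 3461 × 2 = 6922 years.
A: 193.5 mm over 6922 years gives 193.5 / 6922 ≈ 0.028 mm per year.
Specimen B: 4943 growth laminae at 2 years each span 4943 × 2 = 9886 years. For B, 0.028 mm/year × 9886 years = 276.8 mm.

276.8 mm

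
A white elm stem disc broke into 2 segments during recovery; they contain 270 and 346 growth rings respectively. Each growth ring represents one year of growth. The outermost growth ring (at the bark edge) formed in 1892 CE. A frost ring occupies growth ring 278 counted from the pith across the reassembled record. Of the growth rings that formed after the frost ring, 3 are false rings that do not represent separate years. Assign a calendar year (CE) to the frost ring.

Total growth rings = 270 + 346 = 616.
Between growth ring 278 and the bark edge there are 616 − 278 = 338 growth rings.
Excluding 3 false growth rings: 338 − 3 = 335.
Counting back 335 years from 1892 CE places the frost ring in 1892 − 335 = 1557 CE.

1557 CE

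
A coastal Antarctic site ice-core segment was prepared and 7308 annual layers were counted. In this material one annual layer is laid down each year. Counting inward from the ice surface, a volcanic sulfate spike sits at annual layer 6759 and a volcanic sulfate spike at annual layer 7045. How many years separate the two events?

The two markers are separated by 7045 − 6759 = 286 annual layers.
At one annual layer per year, 286 years elapsed between them.

286 years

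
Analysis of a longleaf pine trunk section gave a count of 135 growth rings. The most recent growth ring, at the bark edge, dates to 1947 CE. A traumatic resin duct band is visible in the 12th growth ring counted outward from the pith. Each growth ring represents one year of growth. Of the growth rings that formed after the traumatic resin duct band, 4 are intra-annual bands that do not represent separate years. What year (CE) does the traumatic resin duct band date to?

135 − 12 = 123 growth rings lie beyond the traumatic resin duct band toward the bark edge.
Removing the 4 false growth rings leaves 123 − 4 = 119 true growth rings beyond the traumatic resin duct band.
The growth ring at the bark edge is 1947 CE, so the traumatic resin duct band dates to 1947 − 119 = 1828 CE.

1828 CE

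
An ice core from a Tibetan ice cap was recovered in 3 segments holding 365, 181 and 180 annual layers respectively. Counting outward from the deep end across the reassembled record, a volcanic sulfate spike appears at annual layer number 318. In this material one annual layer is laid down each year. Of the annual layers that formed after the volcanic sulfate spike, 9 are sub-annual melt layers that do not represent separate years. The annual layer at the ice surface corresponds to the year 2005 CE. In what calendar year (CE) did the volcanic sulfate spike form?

1606 CE

Total annual layers = 365 + 181 + 180 = 726.
Between annual layer 318 and the ice surface there are 726 − 318 = 408 annual layers.
408 − 9 false = 399 true annual layers after the volcanic sulfate spike.
2005 − 399 = 1606 CE.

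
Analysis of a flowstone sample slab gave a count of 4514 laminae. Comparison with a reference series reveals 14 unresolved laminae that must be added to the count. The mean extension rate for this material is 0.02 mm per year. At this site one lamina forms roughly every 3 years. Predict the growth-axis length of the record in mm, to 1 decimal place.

271.7 mm

After corrections the count is 4514 + 14 = 4528 laminae.
At 3 years per lamina, 4528 × 3 = 13584 years.
13584 years at 0.02 mm/year gives 0.02 × 13584 = 271.7 mm.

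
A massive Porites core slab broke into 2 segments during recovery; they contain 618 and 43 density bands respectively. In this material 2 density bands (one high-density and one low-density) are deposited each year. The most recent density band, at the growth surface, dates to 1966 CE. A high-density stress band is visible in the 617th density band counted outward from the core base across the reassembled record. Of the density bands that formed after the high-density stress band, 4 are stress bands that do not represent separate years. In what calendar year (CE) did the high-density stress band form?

1946 CE

Total density bands = 618 + 43 = 661.
The high-density stress band sits at density band 617 from the core base, so 661 − 617 = 44 density bands formed after it.
Excluding 4 false density bands: 44 − 4 = 40.
40 density bands at 2 per year is 40 / 2 = 20 years.
Counting back 20 years from 1966 CE places the high-density stress band in 1966 − 20 = 1946 CE.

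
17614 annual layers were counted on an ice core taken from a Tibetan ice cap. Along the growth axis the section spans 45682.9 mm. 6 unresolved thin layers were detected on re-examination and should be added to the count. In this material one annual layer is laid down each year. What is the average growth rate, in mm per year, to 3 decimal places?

True annual layer count = 17614 + 6 = 17620.
Extension rate ≈ 45682.9 / 17620 = 2.593 mm per year.

2.593 mm per year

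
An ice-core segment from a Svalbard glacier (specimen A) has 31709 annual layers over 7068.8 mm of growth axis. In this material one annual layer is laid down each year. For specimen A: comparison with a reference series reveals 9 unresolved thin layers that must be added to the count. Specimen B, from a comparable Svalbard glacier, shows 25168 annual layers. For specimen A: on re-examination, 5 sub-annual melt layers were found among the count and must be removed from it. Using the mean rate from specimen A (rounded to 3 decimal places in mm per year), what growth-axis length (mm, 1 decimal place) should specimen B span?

Specimen A: adjusted count: 31709 − 5 + 9 = 31713 annual layers.
A: 7068.8 mm over 31713 years gives 7068.8 / 31713 ≈ 0.223 mm/year.
Length of B = 0.223 × 25168 = 5612.5 mm.

5612.5 mm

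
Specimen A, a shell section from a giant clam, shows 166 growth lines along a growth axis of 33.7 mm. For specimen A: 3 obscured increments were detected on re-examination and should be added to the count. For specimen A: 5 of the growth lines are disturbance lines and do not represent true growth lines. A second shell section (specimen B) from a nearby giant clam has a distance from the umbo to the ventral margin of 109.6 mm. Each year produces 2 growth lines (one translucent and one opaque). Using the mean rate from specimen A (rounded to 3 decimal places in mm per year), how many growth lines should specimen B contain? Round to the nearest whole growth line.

Specimen A: after corrections the count is 166 − 5 + 3 = 164 growth lines.
Specimen A: with 2 growth lines per year, 164 / 2 = 82 years.
A: Extension rate ≈ 33.7 / 82 = 0.411 mm/year.
For B, 109.6 / 0.411 = 266.67 years; at 2 growth lines per year that is 266.67 × 2 ≈ 533 growth lines.

533 growth lines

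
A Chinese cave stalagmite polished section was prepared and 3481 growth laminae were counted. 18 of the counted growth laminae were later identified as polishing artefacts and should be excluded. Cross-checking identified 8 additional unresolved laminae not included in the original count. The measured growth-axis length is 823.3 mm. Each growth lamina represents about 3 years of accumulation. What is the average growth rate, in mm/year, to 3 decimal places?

0.079 mm/year

Adjusted count: 3481 − 18 + 8 = 3471 growth laminae.
Multiplying by 3 years per growth lamina: 3471 × 3 = 10413 years.
823.3 mm over 10413 years gives 823.3 / 10413 ≈ 0.079 mm/year.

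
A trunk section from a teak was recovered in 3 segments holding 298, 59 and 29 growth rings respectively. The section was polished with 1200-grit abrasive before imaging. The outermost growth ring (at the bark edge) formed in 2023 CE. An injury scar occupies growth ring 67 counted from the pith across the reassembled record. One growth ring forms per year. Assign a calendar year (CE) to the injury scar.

Total growth rings = 298 + 59 + 29 = 386.
The injury scar sits at growth ring 67 from the pith, so 386 − 67 = 319 growth rings formed after it.
Counting back 319 years from 2023 CE places the injury scar in 2023 − 319 = 1704 CE.

1704 CE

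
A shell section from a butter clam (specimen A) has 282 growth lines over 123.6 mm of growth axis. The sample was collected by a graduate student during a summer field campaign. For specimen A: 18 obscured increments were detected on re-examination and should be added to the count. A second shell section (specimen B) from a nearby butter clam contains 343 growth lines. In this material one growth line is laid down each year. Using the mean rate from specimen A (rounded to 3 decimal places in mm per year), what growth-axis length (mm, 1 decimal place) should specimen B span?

141.3 mm

Specimen A: correcting the raw count gives 282 + 18 = 300 true growth lines.
A: Mean rate = 123.6 mm / 300 years ≈ 0.412 mm/yr.
Length of B = 0.412 × 343 = 141.3 mm.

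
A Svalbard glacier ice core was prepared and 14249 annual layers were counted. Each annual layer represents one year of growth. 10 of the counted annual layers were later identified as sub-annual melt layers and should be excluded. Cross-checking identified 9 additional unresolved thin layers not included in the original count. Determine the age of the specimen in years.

True annual layer count = 14249 − 10 + 9 = 14248.
With a one-to-one annual layer periodicity this is 14248 years.

14248 yr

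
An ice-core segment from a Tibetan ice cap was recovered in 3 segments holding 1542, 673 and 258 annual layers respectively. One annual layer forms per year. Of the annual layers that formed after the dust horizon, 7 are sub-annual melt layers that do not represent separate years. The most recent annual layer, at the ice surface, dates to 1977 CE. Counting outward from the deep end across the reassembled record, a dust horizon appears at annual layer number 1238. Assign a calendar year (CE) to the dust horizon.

749 CE

Total annual layers = 1542 + 673 + 258 = 2473.
Between annual layer 1238 and the ice surface there are 2473 − 1238 = 1235 annual layers.
1235 − 7 false = 1228 true annual layers after the dust horizon.
1977 − 1228 = 749 CE.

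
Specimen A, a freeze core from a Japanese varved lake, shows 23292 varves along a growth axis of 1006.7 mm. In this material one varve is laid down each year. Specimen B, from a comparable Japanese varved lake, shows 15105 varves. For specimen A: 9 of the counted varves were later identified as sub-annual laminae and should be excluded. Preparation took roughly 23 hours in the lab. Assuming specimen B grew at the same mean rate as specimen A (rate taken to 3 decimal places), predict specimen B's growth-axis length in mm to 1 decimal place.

649.5 mm

Specimen A: true varve count = 23292 − 9 = 23283.
A: Mean rate = 1006.7 mm / 23283 years ≈ 0.043 mm per year.
Length of B = 0.043 × 15105 = 649.5 mm.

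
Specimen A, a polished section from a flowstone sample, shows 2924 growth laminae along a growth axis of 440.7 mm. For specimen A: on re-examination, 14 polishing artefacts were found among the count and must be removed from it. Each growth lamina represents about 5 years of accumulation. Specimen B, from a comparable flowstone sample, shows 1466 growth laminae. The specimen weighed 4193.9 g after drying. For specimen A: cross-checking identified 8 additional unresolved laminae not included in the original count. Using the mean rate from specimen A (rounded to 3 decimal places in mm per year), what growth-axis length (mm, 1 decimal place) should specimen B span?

Specimen A: adjusted count: 2924 − 14 + 8 = 2918 growth laminae.
Specimen A: multiplying by 5 years per growth lamina: 2918 × 5 = 14590 years.
A: 440.7 mm over 14590 years gives 440.7 / 14590 ≈ 0.030 mm/year.
Specimen B: multiplying by 5 years per growth lamina: 1466 × 5 = 7330 years. For B, 0.030 mm/year × 7330 years = 219.9 mm.

219.9 mm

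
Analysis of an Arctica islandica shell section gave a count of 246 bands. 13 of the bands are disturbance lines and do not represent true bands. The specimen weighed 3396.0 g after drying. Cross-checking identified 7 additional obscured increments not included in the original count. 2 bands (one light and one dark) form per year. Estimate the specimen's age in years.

True band count = 246 − 13 + 7 = 240.
Dividing by 2 bands per year: 240 / 2 = 120 years.

120 years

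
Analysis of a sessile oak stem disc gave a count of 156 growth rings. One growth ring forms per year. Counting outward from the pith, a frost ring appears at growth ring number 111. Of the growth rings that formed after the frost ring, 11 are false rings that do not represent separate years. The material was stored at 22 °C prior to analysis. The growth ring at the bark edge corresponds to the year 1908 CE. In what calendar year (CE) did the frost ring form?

1874 CE

Between growth ring 111 and the bark edge there are 156 − 111 = 45 growth rings.
45 − 11 false = 34 true growth rings after the frost ring.
The growth ring at the bark edge is 1908 CE, so the frost ring dates to 1908 − 34 = 1874 CE.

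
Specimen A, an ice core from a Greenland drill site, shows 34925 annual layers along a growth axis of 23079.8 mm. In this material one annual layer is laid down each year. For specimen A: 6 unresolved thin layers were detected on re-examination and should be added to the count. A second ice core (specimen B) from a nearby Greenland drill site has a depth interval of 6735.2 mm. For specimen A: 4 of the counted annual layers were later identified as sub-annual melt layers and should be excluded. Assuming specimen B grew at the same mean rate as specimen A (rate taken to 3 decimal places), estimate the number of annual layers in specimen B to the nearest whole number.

10189 annual layers

Specimen A: correcting the raw count gives 34925 − 4 + 6 = 34927 true annual layers.
A: Mean rate = 23079.8 mm / 34927 years ≈ 0.661 mm/year.
B spans 6735.2 / 0.661 = 10189.41 years ≈ 10189 annual layers.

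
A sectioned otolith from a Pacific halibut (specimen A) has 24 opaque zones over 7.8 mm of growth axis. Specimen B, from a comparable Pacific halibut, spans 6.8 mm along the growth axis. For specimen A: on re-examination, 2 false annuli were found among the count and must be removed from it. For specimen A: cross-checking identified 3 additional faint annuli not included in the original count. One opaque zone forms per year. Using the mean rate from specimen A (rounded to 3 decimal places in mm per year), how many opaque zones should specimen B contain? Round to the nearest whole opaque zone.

Specimen A: after corrections the count is 24 − 2 + 3 = 25 opaque zones.
A: Extension rate ≈ 7.8 / 25 = 0.312 mm/yr.
Specimen B: 6.8 mm / 0.312 mm per year = 21.79 years ≈ 22 opaque zones.

22 opaque zones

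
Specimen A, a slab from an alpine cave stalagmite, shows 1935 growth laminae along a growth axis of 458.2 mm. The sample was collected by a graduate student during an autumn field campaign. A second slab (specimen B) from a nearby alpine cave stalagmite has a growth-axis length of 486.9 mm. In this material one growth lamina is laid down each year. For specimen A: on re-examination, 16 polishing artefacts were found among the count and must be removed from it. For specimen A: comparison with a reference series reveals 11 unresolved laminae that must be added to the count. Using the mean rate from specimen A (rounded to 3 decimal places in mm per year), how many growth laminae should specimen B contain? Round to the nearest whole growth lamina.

Specimen A: true growth lamina count = 1935 − 16 + 11 = 1930.
A: Mean rate = 458.2 mm / 1930 years ≈ 0.237 mm/year.
B spans 486.9 / 0.237 = 2054.43 years ≈ 2054 growth laminae.

2054 growth laminae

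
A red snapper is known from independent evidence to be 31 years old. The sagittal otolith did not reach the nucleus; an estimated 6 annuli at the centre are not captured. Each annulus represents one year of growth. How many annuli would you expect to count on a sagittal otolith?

One annulus per year gives 31 annuli over 31 years.
Less the 6 uncaptured annuli: 31 − 6 = 25.

25 annuli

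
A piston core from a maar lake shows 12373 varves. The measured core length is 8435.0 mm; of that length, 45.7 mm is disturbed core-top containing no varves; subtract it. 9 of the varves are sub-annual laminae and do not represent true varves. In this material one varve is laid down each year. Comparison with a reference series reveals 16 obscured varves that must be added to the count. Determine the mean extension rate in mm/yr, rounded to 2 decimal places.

After corrections the count is 12373 − 9 + 16 = 12380 varves.
Removing the 45.7 mm offcut leaves 8435.0 − 45.7 = 8389.3 mm.
Mean rate = 8389.3 mm / 12380 years ≈ 0.68 mm/yr.

0.68 mm/yr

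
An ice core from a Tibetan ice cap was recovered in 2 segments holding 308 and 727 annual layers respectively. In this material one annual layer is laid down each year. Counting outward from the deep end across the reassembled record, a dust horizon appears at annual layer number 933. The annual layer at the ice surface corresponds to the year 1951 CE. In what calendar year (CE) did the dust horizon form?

1849 CE

Total annual layers = 308 + 727 = 1035.
1035 − 933 = 102 annual layers lie beyond the dust horizon toward the ice surface.
1951 − 102 = 1849 CE.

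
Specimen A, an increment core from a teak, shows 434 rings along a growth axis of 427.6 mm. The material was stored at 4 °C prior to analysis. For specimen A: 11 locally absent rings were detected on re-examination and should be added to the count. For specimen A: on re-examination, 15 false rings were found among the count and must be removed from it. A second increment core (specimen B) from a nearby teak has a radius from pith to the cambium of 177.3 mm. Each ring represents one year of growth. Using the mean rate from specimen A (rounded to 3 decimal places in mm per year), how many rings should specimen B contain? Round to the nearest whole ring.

Specimen A: true ring count = 434 − 15 + 11 = 430.
A: Mean rate = 427.6 mm / 430 years ≈ 0.994 mm per year.
For B, 177.3 / 0.994 = 178.37 years ≈ 178 rings.

178 rings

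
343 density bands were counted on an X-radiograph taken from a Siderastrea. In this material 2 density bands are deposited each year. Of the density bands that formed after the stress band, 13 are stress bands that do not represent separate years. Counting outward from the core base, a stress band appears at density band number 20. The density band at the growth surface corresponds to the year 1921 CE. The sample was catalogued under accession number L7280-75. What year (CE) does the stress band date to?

1766 CE

343 − 20 = 323 density bands lie beyond the stress band toward the growth surface.
Excluding 13 false density bands: 323 − 13 = 310.
310 density bands at 2 per year is 310 / 2 = 155 years.
Counting back 155 years from 1921 CE places the stress band in 1921 − 155 = 1766 CE.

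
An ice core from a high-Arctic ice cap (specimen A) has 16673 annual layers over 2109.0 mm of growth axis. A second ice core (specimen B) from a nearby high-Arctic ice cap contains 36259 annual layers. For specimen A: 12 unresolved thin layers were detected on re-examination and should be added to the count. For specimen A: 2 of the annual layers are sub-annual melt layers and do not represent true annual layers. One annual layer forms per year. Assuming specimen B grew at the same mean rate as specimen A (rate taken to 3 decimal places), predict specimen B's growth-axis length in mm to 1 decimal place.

4568.6 mm

Specimen A: true annual layer count = 16673 − 2 + 12 = 16683.
A: 2109.0 mm over 16683 years gives 2109.0 / 16683 ≈ 0.126 mm/yr.
Length of B = 0.126 × 36259 = 4568.6 mm.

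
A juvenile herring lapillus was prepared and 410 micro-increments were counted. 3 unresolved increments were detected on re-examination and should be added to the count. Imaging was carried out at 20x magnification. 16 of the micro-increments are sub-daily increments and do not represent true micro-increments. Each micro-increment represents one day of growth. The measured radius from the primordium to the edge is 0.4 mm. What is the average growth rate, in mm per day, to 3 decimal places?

Correcting the raw count gives 410 − 16 + 3 = 397 true micro-increments.
Extension rate ≈ 0.4 / 397 = 0.001 mm per day.

0.001 mm per day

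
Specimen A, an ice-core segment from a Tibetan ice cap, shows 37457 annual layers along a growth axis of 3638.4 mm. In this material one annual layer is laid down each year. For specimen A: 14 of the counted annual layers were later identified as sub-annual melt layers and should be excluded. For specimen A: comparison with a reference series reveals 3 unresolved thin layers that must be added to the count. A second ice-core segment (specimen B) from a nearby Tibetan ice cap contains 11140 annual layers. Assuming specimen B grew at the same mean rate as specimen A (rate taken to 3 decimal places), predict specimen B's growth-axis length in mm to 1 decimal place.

Specimen A: after corrections the count is 37457 − 14 + 3 = 37446 annual layers.
A: 3638.4 mm over 37446 years gives 3638.4 / 37446 ≈ 0.097 mm/year.
For B, 0.097 mm/year × 11140 years = 1080.6 mm.

1080.6 mm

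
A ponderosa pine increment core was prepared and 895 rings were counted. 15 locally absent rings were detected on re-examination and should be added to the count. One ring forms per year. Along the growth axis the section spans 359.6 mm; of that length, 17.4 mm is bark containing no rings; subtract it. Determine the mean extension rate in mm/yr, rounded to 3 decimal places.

0.376 mm/yr

Correcting the raw count gives 895 + 15 = 910 true rings.
Removing the 17.4 mm offcut leaves 359.6 − 17.4 = 342.2 mm.
Extension rate ≈ 342.2 / 910 = 0.376 mm/yr.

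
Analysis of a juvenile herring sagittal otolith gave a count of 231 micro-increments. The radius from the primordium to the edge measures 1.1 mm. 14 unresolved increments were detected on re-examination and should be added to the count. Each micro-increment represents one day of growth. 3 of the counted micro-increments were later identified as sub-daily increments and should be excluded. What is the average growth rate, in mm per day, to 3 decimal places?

0.005 mm per day

After corrections the count is 231 − 3 + 14 = 242 micro-increments.
1.1 mm over 242 days gives 1.1 / 242 ≈ 0.005 mm per day.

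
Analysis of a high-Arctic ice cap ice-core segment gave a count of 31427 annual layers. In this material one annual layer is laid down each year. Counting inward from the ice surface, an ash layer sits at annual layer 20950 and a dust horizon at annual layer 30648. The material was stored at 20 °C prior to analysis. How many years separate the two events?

30648 − 20950 = 9698 annual layers lie between the two events.
One annual layer per year makes the interval 9698 years.

9698 yr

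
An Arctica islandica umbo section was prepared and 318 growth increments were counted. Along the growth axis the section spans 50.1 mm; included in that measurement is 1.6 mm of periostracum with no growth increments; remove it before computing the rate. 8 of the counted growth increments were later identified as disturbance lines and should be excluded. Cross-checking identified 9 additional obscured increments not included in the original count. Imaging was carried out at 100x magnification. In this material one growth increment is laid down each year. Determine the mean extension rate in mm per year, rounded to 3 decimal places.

0.152 mm per year

Correcting the raw count gives 318 − 8 + 9 = 319 true growth increments.
Net length = 50.1 − 1.6 = 48.5 mm.
Extension rate ≈ 48.5 / 319 = 0.152 mm per year.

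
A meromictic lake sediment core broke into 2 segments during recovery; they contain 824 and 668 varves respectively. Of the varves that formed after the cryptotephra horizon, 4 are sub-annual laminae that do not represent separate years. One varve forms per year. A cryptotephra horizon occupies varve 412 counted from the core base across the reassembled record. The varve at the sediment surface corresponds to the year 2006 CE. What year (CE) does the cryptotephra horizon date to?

930 CE

Total varves = 824 + 668 = 1492.
The cryptotephra horizon sits at varve 412 from the core base, so 1492 − 412 = 1080 varves formed after it.
1080 − 4 false = 1076 true varves after the cryptotephra horizon.
2006 − 1076 = 930 CE.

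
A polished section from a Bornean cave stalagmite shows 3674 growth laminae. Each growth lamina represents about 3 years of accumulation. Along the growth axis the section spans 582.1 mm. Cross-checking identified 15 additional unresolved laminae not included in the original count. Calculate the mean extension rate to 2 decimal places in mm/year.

0.05 mm/year

After corrections the count is 3674 + 15 = 3689 growth laminae.
At 3 years per growth lamina, 3689 × 3 = 11067 years.
Mean rate = 582.1 mm / 11067 years ≈ 0.05 mm/year.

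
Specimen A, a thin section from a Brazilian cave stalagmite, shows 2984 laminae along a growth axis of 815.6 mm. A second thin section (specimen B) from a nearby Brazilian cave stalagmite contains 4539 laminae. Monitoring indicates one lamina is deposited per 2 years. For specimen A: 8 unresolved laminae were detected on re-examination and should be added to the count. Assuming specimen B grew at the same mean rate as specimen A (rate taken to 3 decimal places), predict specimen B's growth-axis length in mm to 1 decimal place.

Specimen A: correcting the raw count gives 2984 + 8 = 2992 true laminae.
Specimen A: at 2 years per lamina, 2992 × 2 = 5984 years.
A: Extension rate ≈ 815.6 / 5984 = 0.136 mm per year.
Specimen B: at 2 years per lamina, 4539 × 2 = 9078 years. B's length ≈ 0.136 × 9078 = 1234.6 mm.

1234.6 mm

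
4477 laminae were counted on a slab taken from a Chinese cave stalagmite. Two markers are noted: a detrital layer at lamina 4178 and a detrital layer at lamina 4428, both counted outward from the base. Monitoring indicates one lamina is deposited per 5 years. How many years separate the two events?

The two markers are separated by 4428 − 4178 = 250 laminae.
250 laminae at 5 years each span 250 × 5 = 1250 years.

1250 years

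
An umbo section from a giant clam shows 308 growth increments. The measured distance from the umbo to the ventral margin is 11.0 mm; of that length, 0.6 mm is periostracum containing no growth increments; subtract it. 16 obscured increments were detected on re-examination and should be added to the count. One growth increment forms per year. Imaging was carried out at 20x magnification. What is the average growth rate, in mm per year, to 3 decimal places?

Correcting the raw count gives 308 + 16 = 324 true growth increments.
Net length = 11.0 − 0.6 = 10.4 mm.
Extension rate ≈ 10.4 / 324 = 0.032 mm per year.

0.032 mm per year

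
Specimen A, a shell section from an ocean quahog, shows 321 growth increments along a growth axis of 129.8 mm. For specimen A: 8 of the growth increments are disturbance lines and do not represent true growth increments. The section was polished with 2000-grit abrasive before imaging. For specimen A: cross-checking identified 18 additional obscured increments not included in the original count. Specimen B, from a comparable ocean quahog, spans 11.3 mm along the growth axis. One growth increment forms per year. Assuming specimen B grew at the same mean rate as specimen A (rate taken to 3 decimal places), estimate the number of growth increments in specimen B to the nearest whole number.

Specimen A: after corrections the count is 321 − 8 + 18 = 331 growth increments.
A: 129.8 mm over 331 years gives 129.8 / 331 ≈ 0.392 mm/year.
B spans 11.3 / 0.392 = 28.83 years ≈ 29 growth increments.

29 growth increments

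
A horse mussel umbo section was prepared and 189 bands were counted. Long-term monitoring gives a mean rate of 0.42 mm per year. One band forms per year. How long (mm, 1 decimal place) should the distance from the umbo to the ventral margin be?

The record spans 189 years at 0.42 mm per year.
Predicted length = 0.42 mm/year × 189 years = 79.4 mm.

79.4 mm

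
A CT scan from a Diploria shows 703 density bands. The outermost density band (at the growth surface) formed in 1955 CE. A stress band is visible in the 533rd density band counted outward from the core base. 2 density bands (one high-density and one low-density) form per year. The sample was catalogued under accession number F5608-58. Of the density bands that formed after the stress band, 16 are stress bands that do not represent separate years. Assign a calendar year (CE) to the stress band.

Between density band 533 and the growth surface there are 703 − 533 = 170 density bands.
Removing the 16 false density bands leaves 170 − 16 = 154 true density bands beyond the stress band.
With 2 density bands per year, 154 / 2 = 77 years.
Counting back 77 years from 1955 CE places the stress band in 1955 − 77 = 1878 CE.

1878 CE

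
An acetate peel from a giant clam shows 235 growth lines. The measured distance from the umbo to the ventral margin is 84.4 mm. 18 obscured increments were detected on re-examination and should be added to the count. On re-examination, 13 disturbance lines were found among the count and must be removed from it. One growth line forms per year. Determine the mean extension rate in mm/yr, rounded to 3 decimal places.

Adjusted count: 235 − 13 + 18 = 240 growth lines.
Extension rate ≈ 84.4 / 240 = 0.352 mm/yr.

0.352 mm/yr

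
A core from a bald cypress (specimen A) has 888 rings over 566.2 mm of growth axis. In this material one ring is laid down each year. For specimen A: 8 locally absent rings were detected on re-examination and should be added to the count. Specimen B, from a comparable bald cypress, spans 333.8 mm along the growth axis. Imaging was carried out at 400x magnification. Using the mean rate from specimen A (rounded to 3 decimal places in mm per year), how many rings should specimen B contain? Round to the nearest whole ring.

528 rings

Specimen A: adjusted count: 888 + 8 = 896 rings.
A: Extension rate ≈ 566.2 / 896 = 0.632 mm per year.
For B, 333.8 / 0.632 = 528.16 years ≈ 528 rings.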